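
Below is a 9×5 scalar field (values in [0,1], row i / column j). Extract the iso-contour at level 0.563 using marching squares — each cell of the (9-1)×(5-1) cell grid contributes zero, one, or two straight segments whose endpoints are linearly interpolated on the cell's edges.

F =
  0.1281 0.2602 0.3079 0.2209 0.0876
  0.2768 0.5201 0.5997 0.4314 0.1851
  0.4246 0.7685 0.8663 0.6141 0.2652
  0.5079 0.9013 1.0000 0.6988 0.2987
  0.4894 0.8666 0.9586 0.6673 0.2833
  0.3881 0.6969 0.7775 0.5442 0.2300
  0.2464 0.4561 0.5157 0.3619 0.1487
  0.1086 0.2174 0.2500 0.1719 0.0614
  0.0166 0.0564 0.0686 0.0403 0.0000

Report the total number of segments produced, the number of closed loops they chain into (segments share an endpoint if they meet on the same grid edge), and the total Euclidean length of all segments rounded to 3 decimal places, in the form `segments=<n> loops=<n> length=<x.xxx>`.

segments=16 loops=1 length=12.851

cell (0,1): code 0100 → (0.874,2.000)–(1.000,1.539)
cell (0,2): code 1000 → (1.000,2.218)–(0.874,2.000)
cell (1,0): code 0100 → (1.173,1.000)–(2.000,0.402)
cell (1,1): code 1110 → (1.000,1.539)–(1.173,1.000)
cell (1,2): code 1101 → (1.720,3.000)–(1.000,2.218)
cell (1,3): code 1000 → (2.000,3.146)–(1.720,3.000)
cell (2,0): code 0110 → (2.000,0.402)–(3.000,0.140)
cell (2,3): code 1001 → (3.000,3.339)–(2.000,3.146)
cell (3,0): code 0110 → (3.000,0.140)–(4.000,0.195)
cell (3,3): code 1001 → (4.000,3.272)–(3.000,3.339)
cell (4,0): code 0110 → (4.000,0.195)–(5.000,0.566)
cell (4,2): code 1011 → (5.000,2.919)–(4.847,3.000)
cell (4,3): code 0001 → (4.847,3.000)–(4.000,3.272)
cell (5,0): code 0010 → (5.000,0.566)–(5.556,1.000)
cell (5,1): code 0011 → (5.556,1.000)–(5.819,2.000)
cell (5,2): code 0001 → (5.819,2.000)–(5.000,2.919)
total: 16 segments, chained into 1 closed loop(s), length Σ = 12.850929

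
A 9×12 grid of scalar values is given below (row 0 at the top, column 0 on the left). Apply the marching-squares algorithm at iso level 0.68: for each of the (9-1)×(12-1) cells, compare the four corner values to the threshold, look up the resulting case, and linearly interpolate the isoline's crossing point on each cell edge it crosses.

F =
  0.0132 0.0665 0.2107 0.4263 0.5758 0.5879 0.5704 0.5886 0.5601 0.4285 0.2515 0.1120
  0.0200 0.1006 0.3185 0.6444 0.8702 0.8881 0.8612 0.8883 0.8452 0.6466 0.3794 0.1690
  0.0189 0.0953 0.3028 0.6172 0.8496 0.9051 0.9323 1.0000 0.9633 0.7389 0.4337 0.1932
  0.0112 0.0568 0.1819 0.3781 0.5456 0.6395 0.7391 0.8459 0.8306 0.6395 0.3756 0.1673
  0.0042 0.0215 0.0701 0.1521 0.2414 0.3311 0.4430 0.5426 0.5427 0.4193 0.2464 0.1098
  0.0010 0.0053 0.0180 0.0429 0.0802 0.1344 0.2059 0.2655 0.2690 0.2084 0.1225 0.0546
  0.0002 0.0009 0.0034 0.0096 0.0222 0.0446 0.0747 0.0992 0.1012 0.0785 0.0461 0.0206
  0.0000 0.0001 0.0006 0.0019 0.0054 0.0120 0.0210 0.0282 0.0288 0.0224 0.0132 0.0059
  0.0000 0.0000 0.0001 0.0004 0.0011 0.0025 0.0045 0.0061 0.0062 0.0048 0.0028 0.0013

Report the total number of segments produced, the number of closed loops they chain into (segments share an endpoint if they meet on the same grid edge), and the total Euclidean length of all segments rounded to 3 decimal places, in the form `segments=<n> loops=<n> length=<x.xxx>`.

segments=18 loops=1 length=15.267

cell (0,3): code 0100 → (0.354,4.000)–(1.000,3.158)
cell (0,4): code 1100 → (0.307,5.000)–(0.354,4.000)
cell (0,5): code 1100 → (0.377,6.000)–(0.307,5.000)
cell (0,6): code 1100 → (0.305,7.000)–(0.377,6.000)
cell (0,7): code 1100 → (0.421,8.000)–(0.305,7.000)
cell (0,8): code 1000 → (1.000,8.832)–(0.421,8.000)
cell (1,3): code 0110 → (1.000,3.158)–(2.000,3.270)
cell (1,8): code 1101 → (1.362,9.000)–(1.000,8.832)
cell (1,9): code 1000 → (2.000,9.193)–(1.362,9.000)
cell (2,3): code 0010 → (2.000,3.270)–(2.558,4.000)
cell (2,4): code 0011 → (2.558,4.000)–(2.848,5.000)
cell (2,5): code 0111 → (2.848,5.000)–(3.000,5.407)
cell (2,8): code 1011 → (3.000,8.788)–(2.593,9.000)
cell (2,9): code 0001 → (2.593,9.000)–(2.000,9.193)
cell (3,5): code 0010 → (3.000,5.407)–(3.200,6.000)
cell (3,6): code 0011 → (3.200,6.000)–(3.547,7.000)
cell (3,7): code 0011 → (3.547,7.000)–(3.523,8.000)
cell (3,8): code 0001 → (3.523,8.000)–(3.000,8.788)
total: 18 segments, chained into 1 closed loop(s), length Σ = 15.267406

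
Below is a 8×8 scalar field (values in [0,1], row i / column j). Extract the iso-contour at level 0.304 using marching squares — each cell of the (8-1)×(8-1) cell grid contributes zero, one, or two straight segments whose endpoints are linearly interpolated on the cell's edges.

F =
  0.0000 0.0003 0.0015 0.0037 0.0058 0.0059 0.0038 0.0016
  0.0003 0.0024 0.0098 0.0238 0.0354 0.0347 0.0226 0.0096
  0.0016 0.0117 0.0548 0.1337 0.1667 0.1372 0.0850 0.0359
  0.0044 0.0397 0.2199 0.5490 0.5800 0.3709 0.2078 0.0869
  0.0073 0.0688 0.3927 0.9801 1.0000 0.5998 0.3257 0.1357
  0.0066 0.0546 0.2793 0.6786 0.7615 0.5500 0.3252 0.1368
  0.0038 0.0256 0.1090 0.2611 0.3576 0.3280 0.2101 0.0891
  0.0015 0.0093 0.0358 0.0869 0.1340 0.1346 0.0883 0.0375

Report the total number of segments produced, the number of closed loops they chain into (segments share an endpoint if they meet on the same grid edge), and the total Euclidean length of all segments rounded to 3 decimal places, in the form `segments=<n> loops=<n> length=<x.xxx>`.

cell (2,2): code 0100 → (2.410,3.000)–(3.000,2.256)
cell (2,3): code 1100 → (2.332,4.000)–(2.410,3.000)
cell (2,4): code 1100 → (2.714,5.000)–(2.332,4.000)
cell (2,5): code 1000 → (3.000,5.410)–(2.714,5.000)
cell (3,1): code 0100 → (3.487,2.000)–(4.000,1.726)
cell (3,2): code 1110 → (3.000,2.256)–(3.487,2.000)
cell (3,5): code 1101 → (3.816,6.000)–(3.000,5.410)
cell (3,6): code 1000 → (4.000,6.114)–(3.816,6.000)
cell (4,1): code 0010 → (4.000,1.726)–(4.782,2.000)
cell (4,2): code 0111 → (4.782,2.000)–(5.000,2.062)
cell (4,6): code 1001 → (5.000,6.113)–(4.000,6.114)
cell (5,2): code 0010 → (5.000,2.062)–(5.897,3.000)
cell (5,3): code 0111 → (5.897,3.000)–(6.000,3.445)
cell (5,5): code 1011 → (6.000,5.204)–(5.184,6.000)
cell (5,6): code 0001 → (5.184,6.000)–(5.000,6.113)
cell (6,3): code 0010 → (6.000,3.445)–(6.240,4.000)
cell (6,4): code 0011 → (6.240,4.000)–(6.124,5.000)
cell (6,5): code 0001 → (6.124,5.000)–(6.000,5.204)
total: 18 segments, chained into 1 closed loop(s), length Σ = 12.893868

segments=18 loops=1 length=12.894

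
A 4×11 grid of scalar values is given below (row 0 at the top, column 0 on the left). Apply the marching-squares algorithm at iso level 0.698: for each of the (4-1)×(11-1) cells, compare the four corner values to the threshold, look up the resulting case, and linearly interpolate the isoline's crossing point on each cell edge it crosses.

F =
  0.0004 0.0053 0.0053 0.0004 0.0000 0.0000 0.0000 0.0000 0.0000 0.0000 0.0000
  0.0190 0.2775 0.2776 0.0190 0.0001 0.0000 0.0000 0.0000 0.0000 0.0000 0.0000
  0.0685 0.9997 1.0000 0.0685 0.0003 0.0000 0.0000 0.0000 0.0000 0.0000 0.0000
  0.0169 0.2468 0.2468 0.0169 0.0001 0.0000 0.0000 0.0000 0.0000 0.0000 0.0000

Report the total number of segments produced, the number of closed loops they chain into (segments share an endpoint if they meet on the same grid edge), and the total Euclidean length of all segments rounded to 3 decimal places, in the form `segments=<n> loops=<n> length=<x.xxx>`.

segments=6 loops=1 length=4.089

cell (1,0): code 0100 → (1.582,1.000)–(2.000,0.676)
cell (1,1): code 1100 → (1.582,2.000)–(1.582,1.000)
cell (1,2): code 1000 → (2.000,2.324)–(1.582,2.000)
cell (2,0): code 0010 → (2.000,0.676)–(2.401,1.000)
cell (2,1): code 0011 → (2.401,1.000)–(2.401,2.000)
cell (2,2): code 0001 → (2.401,2.000)–(2.000,2.324)
total: 6 segments, chained into 1 closed loop(s), length Σ = 4.088641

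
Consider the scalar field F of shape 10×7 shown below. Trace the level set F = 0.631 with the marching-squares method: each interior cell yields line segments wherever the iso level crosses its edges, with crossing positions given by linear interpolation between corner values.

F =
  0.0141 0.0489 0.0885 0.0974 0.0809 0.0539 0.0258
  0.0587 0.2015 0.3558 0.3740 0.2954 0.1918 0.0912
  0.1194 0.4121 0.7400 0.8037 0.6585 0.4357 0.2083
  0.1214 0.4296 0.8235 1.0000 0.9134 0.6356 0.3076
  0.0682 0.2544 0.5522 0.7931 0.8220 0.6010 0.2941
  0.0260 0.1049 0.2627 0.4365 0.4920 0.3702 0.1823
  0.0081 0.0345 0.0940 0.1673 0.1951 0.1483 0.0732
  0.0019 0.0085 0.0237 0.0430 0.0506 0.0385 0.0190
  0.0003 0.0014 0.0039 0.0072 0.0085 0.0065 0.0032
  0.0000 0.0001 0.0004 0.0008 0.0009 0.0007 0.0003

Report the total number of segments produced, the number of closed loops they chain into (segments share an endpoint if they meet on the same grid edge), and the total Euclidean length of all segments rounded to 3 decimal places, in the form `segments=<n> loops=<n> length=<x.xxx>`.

segments=14 loops=1 length=10.163

cell (1,1): code 0100 → (1.716,2.000)–(2.000,1.668)
cell (1,2): code 1100 → (1.598,3.000)–(1.716,2.000)
cell (1,3): code 1100 → (1.924,4.000)–(1.598,3.000)
cell (1,4): code 1000 → (2.000,4.123)–(1.924,4.000)
cell (2,1): code 0110 → (2.000,1.668)–(3.000,1.511)
cell (2,4): code 1101 → (2.977,5.000)–(2.000,4.123)
cell (2,5): code 1000 → (3.000,5.014)–(2.977,5.000)
cell (3,1): code 0010 → (3.000,1.511)–(3.710,2.000)
cell (3,2): code 0111 → (3.710,2.000)–(4.000,2.327)
cell (3,4): code 1011 → (4.000,4.864)–(3.133,5.000)
cell (3,5): code 0001 → (3.133,5.000)–(3.000,5.014)
cell (4,2): code 0010 → (4.000,2.327)–(4.455,3.000)
cell (4,3): code 0011 → (4.455,3.000)–(4.579,4.000)
cell (4,4): code 0001 → (4.579,4.000)–(4.000,4.864)
total: 14 segments, chained into 1 closed loop(s), length Σ = 10.162524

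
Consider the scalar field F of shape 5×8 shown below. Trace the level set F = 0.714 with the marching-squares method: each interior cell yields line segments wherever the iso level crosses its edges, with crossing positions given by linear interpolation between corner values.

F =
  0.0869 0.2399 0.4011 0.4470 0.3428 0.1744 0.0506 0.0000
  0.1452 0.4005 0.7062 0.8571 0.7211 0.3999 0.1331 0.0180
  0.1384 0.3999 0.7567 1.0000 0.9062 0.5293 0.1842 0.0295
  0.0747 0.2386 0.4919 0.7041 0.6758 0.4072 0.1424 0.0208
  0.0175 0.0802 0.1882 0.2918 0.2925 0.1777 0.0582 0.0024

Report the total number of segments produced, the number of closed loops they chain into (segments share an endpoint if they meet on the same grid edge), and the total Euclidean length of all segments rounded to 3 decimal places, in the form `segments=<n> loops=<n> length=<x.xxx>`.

segments=10 loops=1 length=7.693

cell (0,2): code 0100 → (0.651,3.000)–(1.000,2.052)
cell (0,3): code 1100 → (0.981,4.000)–(0.651,3.000)
cell (0,4): code 1000 → (1.000,4.022)–(0.981,4.000)
cell (1,1): code 0100 → (1.154,2.000)–(2.000,1.880)
cell (1,2): code 1110 → (1.000,2.052)–(1.154,2.000)
cell (1,4): code 1001 → (2.000,4.510)–(1.000,4.022)
cell (2,1): code 0010 → (2.000,1.880)–(2.161,2.000)
cell (2,2): code 0011 → (2.161,2.000)–(2.967,3.000)
cell (2,3): code 0011 → (2.967,3.000)–(2.834,4.000)
cell (2,4): code 0001 → (2.834,4.000)–(2.000,4.510)
total: 10 segments, chained into 1 closed loop(s), length Σ = 7.693250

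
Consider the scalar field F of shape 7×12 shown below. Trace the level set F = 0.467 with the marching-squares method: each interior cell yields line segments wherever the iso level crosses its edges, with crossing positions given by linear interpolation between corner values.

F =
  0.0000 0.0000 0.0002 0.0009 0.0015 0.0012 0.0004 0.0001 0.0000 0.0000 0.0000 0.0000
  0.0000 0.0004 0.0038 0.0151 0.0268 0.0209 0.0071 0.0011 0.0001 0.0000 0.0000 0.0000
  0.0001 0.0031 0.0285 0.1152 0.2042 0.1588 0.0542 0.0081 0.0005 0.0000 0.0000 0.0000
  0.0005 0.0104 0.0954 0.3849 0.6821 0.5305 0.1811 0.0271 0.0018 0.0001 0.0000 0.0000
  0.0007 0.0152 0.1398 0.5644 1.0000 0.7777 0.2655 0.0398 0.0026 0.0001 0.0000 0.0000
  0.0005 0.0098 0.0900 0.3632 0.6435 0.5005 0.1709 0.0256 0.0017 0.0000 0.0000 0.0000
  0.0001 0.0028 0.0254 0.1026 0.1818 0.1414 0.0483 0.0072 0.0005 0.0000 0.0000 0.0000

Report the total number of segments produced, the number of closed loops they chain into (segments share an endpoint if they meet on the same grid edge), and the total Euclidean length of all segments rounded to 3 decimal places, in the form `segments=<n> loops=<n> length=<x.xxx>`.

segments=12 loops=1 length=8.556

cell (2,3): code 0100 → (2.550,4.000)–(3.000,3.276)
cell (2,4): code 1100 → (2.829,5.000)–(2.550,4.000)
cell (2,5): code 1000 → (3.000,5.182)–(2.829,5.000)
cell (3,2): code 0100 → (3.457,3.000)–(4.000,2.771)
cell (3,3): code 1110 → (3.000,3.276)–(3.457,3.000)
cell (3,5): code 1001 → (4.000,5.607)–(3.000,5.182)
cell (4,2): code 0010 → (4.000,2.771)–(4.484,3.000)
cell (4,3): code 0111 → (4.484,3.000)–(5.000,3.370)
cell (4,5): code 1001 → (5.000,5.102)–(4.000,5.607)
cell (5,3): code 0010 → (5.000,3.370)–(5.382,4.000)
cell (5,4): code 0011 → (5.382,4.000)–(5.093,5.000)
cell (5,5): code 0001 → (5.093,5.000)–(5.000,5.102)
total: 12 segments, chained into 1 closed loop(s), length Σ = 8.556472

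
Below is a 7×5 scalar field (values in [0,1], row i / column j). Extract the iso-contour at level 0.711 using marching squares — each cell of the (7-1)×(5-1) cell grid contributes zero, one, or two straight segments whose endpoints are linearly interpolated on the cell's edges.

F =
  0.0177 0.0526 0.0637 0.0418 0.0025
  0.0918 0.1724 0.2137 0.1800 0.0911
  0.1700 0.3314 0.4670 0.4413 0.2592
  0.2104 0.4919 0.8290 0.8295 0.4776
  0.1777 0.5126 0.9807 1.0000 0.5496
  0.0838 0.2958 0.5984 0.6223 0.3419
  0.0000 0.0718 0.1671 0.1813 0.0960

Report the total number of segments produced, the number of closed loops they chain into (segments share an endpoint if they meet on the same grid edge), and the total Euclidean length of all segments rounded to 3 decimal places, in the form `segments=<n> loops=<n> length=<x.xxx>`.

cell (2,1): code 0100 → (2.674,2.000)–(3.000,1.650)
cell (2,2): code 1100 → (2.695,3.000)–(2.674,2.000)
cell (2,3): code 1000 → (3.000,3.337)–(2.695,3.000)
cell (3,1): code 0110 → (3.000,1.650)–(4.000,1.424)
cell (3,3): code 1001 → (4.000,3.642)–(3.000,3.337)
cell (4,1): code 0010 → (4.000,1.424)–(4.705,2.000)
cell (4,2): code 0011 → (4.705,2.000)–(4.765,3.000)
cell (4,3): code 0001 → (4.765,3.000)–(4.000,3.642)
total: 8 segments, chained into 1 closed loop(s), length Σ = 6.914952

segments=8 loops=1 length=6.915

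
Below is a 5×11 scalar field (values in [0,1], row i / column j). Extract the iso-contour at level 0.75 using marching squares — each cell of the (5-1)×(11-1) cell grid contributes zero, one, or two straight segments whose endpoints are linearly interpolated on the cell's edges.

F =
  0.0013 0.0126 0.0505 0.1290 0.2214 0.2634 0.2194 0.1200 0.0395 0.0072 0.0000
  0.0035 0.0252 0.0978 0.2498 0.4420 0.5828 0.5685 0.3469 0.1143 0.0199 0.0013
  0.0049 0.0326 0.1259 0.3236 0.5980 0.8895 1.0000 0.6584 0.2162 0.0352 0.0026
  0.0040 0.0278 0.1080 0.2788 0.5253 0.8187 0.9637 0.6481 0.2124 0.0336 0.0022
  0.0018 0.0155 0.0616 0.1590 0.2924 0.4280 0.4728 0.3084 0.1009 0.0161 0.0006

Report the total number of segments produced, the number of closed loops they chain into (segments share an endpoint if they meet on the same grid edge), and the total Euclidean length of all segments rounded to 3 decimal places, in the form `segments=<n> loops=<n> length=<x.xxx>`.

cell (1,4): code 0100 → (1.545,5.000)–(2.000,4.521)
cell (1,5): code 1100 → (1.421,6.000)–(1.545,5.000)
cell (1,6): code 1000 → (2.000,6.732)–(1.421,6.000)
cell (2,4): code 0110 → (2.000,4.521)–(3.000,4.766)
cell (2,6): code 1001 → (3.000,6.677)–(2.000,6.732)
cell (3,4): code 0010 → (3.000,4.766)–(3.176,5.000)
cell (3,5): code 0011 → (3.176,5.000)–(3.435,6.000)
cell (3,6): code 0001 → (3.435,6.000)–(3.000,6.677)
total: 8 segments, chained into 1 closed loop(s), length Σ = 6.763233

segments=8 loops=1 length=6.763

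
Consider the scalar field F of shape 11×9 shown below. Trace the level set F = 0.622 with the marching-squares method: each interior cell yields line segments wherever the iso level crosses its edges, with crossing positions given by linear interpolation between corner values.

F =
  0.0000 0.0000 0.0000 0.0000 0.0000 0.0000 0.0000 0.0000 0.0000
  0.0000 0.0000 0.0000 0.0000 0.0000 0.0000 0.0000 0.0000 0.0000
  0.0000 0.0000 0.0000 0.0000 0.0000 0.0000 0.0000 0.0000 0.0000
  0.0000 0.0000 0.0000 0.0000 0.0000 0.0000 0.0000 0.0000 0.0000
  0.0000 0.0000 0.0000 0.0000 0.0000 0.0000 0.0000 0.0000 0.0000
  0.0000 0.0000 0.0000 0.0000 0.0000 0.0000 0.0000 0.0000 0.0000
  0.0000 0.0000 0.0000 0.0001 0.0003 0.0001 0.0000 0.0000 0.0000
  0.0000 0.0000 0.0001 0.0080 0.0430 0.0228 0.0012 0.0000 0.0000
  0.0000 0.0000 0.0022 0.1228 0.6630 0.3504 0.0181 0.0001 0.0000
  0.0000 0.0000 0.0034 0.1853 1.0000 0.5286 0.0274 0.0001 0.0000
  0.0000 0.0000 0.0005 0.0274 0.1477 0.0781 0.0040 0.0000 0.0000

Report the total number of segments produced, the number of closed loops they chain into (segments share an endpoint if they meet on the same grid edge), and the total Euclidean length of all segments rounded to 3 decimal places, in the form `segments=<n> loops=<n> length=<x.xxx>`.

cell (7,3): code 0100 → (7.934,4.000)–(8.000,3.924)
cell (7,4): code 1000 → (8.000,4.131)–(7.934,4.000)
cell (8,3): code 0110 → (8.000,3.924)–(9.000,3.536)
cell (8,4): code 1001 → (9.000,4.802)–(8.000,4.131)
cell (9,3): code 0010 → (9.000,3.536)–(9.444,4.000)
cell (9,4): code 0001 → (9.444,4.000)–(9.000,4.802)
total: 6 segments, chained into 1 closed loop(s), length Σ = 4.082504

segments=6 loops=1 length=4.083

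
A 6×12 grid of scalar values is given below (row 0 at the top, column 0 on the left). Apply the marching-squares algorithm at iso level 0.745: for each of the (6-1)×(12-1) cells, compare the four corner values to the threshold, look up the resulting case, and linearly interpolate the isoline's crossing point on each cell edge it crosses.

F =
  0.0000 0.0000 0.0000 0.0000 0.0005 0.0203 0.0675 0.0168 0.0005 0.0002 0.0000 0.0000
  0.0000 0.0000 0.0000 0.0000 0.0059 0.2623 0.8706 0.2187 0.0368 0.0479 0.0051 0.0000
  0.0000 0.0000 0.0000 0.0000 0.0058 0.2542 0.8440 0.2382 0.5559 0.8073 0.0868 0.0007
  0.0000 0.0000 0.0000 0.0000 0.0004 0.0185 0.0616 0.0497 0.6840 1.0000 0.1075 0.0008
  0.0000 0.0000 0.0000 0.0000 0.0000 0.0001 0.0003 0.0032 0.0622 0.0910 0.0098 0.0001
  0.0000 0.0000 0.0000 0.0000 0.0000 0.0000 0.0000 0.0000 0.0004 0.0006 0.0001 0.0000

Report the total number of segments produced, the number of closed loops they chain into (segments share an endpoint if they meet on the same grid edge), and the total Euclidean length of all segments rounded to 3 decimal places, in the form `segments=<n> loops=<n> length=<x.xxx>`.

segments=12 loops=2 length=6.726

cell (0,5): code 0100 → (0.844,6.000)–(1.000,5.794)
cell (0,6): code 1000 → (1.000,6.193)–(0.844,6.000)
cell (1,5): code 0110 → (1.000,5.794)–(2.000,5.832)
cell (1,6): code 1001 → (2.000,6.163)–(1.000,6.193)
cell (1,8): code 0100 → (1.918,9.000)–(2.000,8.752)
cell (1,9): code 1000 → (2.000,9.086)–(1.918,9.000)
cell (2,5): code 0010 → (2.000,5.832)–(2.127,6.000)
cell (2,6): code 0001 → (2.127,6.000)–(2.000,6.163)
cell (2,8): code 0110 → (2.000,8.752)–(3.000,8.193)
cell (2,9): code 1001 → (3.000,9.286)–(2.000,9.086)
cell (3,8): code 0010 → (3.000,8.193)–(3.281,9.000)
cell (3,9): code 0001 → (3.281,9.000)–(3.000,9.286)
total: 12 segments, chained into 2 closed loop(s), length Σ = 6.725571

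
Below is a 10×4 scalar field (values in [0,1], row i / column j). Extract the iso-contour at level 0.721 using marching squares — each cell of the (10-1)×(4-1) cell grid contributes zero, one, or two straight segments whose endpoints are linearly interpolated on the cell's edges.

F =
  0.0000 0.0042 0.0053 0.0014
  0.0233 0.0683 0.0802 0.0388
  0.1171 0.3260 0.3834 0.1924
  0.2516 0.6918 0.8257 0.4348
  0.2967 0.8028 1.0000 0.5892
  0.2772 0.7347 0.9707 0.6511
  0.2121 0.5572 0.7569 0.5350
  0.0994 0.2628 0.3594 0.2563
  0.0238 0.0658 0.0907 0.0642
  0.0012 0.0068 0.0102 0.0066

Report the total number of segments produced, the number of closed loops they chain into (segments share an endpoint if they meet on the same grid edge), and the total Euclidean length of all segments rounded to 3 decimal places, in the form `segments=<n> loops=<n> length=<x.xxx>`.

segments=12 loops=1 length=8.246

cell (2,1): code 0100 → (2.763,2.000)–(3.000,1.218)
cell (2,2): code 1000 → (3.000,2.268)–(2.763,2.000)
cell (3,0): code 0100 → (3.263,1.000)–(4.000,0.838)
cell (3,1): code 1110 → (3.000,1.218)–(3.263,1.000)
cell (3,2): code 1001 → (4.000,2.679)–(3.000,2.268)
cell (4,0): code 0110 → (4.000,0.838)–(5.000,0.970)
cell (4,2): code 1001 → (5.000,2.781)–(4.000,2.679)
cell (5,0): code 0010 → (5.000,0.970)–(5.077,1.000)
cell (5,1): code 0111 → (5.077,1.000)–(6.000,1.820)
cell (5,2): code 1001 → (6.000,2.162)–(5.000,2.781)
cell (6,1): code 0010 → (6.000,1.820)–(6.090,2.000)
cell (6,2): code 0001 → (6.090,2.000)–(6.000,2.162)
total: 12 segments, chained into 1 closed loop(s), length Σ = 8.245957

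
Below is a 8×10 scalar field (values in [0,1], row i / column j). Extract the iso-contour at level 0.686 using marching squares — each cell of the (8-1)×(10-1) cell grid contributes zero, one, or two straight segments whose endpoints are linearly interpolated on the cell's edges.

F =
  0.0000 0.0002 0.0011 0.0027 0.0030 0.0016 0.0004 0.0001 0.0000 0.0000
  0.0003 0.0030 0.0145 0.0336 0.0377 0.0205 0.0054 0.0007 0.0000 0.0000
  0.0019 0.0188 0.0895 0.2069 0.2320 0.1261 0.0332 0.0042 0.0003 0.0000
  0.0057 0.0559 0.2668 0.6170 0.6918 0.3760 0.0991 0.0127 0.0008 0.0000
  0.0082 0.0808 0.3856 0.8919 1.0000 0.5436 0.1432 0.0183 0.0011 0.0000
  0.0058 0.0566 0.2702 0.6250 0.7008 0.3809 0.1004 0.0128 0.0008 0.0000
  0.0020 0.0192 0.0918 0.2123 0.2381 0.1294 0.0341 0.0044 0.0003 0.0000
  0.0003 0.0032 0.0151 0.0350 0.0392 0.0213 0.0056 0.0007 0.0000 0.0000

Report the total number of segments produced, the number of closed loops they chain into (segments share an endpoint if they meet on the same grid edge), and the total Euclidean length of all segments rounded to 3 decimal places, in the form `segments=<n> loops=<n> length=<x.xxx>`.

cell (2,3): code 0100 → (2.987,4.000)–(3.000,3.922)
cell (2,4): code 1000 → (3.000,4.018)–(2.987,4.000)
cell (3,2): code 0100 → (3.251,3.000)–(4.000,2.593)
cell (3,3): code 1110 → (3.000,3.922)–(3.251,3.000)
cell (3,4): code 1001 → (4.000,4.688)–(3.000,4.018)
cell (4,2): code 0010 → (4.000,2.593)–(4.771,3.000)
cell (4,3): code 0111 → (4.771,3.000)–(5.000,3.805)
cell (4,4): code 1001 → (5.000,4.046)–(4.000,4.688)
cell (5,3): code 0010 → (5.000,3.805)–(5.032,4.000)
cell (5,4): code 0001 → (5.032,4.000)–(5.000,4.046)
total: 10 segments, chained into 1 closed loop(s), length Σ = 6.263566

segments=10 loops=1 length=6.264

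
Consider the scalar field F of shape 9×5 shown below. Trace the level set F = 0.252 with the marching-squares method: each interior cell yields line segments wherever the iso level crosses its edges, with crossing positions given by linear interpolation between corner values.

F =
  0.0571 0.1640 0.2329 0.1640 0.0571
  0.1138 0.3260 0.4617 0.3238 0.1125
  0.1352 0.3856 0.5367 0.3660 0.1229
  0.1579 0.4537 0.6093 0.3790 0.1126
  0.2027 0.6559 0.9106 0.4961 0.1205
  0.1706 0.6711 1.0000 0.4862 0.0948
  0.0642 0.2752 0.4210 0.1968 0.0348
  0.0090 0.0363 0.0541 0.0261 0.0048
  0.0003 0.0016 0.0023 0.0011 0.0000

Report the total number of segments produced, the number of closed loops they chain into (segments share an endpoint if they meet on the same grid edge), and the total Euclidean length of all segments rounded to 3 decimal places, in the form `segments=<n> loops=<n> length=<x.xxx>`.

cell (0,0): code 0100 → (0.543,1.000)–(1.000,0.651)
cell (0,1): code 1100 → (0.083,2.000)–(0.543,1.000)
cell (0,2): code 1100 → (0.551,3.000)–(0.083,2.000)
cell (0,3): code 1000 → (1.000,3.340)–(0.551,3.000)
cell (1,0): code 0110 → (1.000,0.651)–(2.000,0.466)
cell (1,3): code 1001 → (2.000,3.469)–(1.000,3.340)
cell (2,0): code 0110 → (2.000,0.466)–(3.000,0.318)
cell (2,3): code 1001 → (3.000,3.477)–(2.000,3.469)
cell (3,0): code 0110 → (3.000,0.318)–(4.000,0.109)
cell (3,3): code 1001 → (4.000,3.650)–(3.000,3.477)
cell (4,0): code 0110 → (4.000,0.109)–(5.000,0.163)
cell (4,3): code 1001 → (5.000,3.598)–(4.000,3.650)
cell (5,0): code 0110 → (5.000,0.163)–(6.000,0.890)
cell (5,2): code 1011 → (6.000,2.754)–(5.809,3.000)
cell (5,3): code 0001 → (5.809,3.000)–(5.000,3.598)
cell (6,0): code 0010 → (6.000,0.890)–(6.097,1.000)
cell (6,1): code 0011 → (6.097,1.000)–(6.461,2.000)
cell (6,2): code 0001 → (6.461,2.000)–(6.000,2.754)
total: 18 segments, chained into 1 closed loop(s), length Σ = 16.066523

segments=18 loops=1 length=16.067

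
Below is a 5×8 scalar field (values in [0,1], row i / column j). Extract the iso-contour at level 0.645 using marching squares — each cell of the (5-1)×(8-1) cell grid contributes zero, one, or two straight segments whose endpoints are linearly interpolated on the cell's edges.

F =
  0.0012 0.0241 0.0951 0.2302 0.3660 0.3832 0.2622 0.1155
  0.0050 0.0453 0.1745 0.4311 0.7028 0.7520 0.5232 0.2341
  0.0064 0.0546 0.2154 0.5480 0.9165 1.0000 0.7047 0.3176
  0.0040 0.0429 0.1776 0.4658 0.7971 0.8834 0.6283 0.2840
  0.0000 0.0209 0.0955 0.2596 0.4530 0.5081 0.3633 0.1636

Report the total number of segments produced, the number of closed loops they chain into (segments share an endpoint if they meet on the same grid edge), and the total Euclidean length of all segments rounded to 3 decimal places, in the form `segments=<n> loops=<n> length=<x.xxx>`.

segments=12 loops=1 length=9.028

cell (0,3): code 0100 → (0.828,4.000)–(1.000,3.787)
cell (0,4): code 1100 → (0.710,5.000)–(0.828,4.000)
cell (0,5): code 1000 → (1.000,5.468)–(0.710,5.000)
cell (1,3): code 0110 → (1.000,3.787)–(2.000,3.263)
cell (1,5): code 1101 → (1.671,6.000)–(1.000,5.468)
cell (1,6): code 1000 → (2.000,6.154)–(1.671,6.000)
cell (2,3): code 0110 → (2.000,3.263)–(3.000,3.541)
cell (2,5): code 1011 → (3.000,5.935)–(2.781,6.000)
cell (2,6): code 0001 → (2.781,6.000)–(2.000,6.154)
cell (3,3): code 0010 → (3.000,3.541)–(3.442,4.000)
cell (3,4): code 0011 → (3.442,4.000)–(3.635,5.000)
cell (3,5): code 0001 → (3.635,5.000)–(3.000,5.935)
total: 12 segments, chained into 1 closed loop(s), length Σ = 9.027808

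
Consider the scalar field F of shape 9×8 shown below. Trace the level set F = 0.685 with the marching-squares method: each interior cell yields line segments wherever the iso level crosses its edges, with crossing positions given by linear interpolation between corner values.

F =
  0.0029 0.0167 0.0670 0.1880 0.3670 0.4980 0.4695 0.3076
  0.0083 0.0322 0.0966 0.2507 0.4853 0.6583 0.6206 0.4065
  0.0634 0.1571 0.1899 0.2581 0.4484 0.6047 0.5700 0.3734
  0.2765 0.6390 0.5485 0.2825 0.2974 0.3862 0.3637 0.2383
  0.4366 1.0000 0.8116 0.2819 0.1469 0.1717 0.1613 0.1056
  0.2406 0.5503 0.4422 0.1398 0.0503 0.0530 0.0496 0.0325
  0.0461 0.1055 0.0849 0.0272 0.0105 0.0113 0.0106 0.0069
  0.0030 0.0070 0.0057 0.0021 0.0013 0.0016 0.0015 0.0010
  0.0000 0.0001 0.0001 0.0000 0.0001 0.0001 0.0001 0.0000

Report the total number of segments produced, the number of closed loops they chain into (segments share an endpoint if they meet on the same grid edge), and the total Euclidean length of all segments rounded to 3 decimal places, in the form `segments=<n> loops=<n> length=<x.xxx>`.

cell (3,0): code 0100 → (3.127,1.000)–(4.000,0.441)
cell (3,1): code 1100 → (3.519,2.000)–(3.127,1.000)
cell (3,2): code 1000 → (4.000,2.239)–(3.519,2.000)
cell (4,0): code 0010 → (4.000,0.441)–(4.700,1.000)
cell (4,1): code 0011 → (4.700,1.000)–(4.343,2.000)
cell (4,2): code 0001 → (4.343,2.000)–(4.000,2.239)
total: 6 segments, chained into 1 closed loop(s), length Σ = 5.023608

segments=6 loops=1 length=5.024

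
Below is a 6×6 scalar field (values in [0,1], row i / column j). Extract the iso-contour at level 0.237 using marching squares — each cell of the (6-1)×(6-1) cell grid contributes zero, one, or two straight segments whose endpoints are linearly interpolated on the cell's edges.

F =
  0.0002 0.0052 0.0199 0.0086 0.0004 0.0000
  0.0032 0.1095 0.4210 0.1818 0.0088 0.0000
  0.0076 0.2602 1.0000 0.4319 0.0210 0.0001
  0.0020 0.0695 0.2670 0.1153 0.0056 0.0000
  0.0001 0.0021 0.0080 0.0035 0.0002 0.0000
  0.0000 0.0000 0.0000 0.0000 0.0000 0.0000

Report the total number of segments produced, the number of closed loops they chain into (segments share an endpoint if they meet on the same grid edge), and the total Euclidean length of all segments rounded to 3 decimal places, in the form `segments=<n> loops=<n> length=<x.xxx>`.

segments=12 loops=1 length=7.455

cell (0,1): code 0100 → (0.541,2.000)–(1.000,1.409)
cell (0,2): code 1000 → (1.000,2.769)–(0.541,2.000)
cell (1,0): code 0100 → (1.846,1.000)–(2.000,0.908)
cell (1,1): code 1110 → (1.000,1.409)–(1.846,1.000)
cell (1,2): code 1101 → (1.221,3.000)–(1.000,2.769)
cell (1,3): code 1000 → (2.000,3.474)–(1.221,3.000)
cell (2,0): code 0010 → (2.000,0.908)–(2.122,1.000)
cell (2,1): code 0111 → (2.122,1.000)–(3.000,1.848)
cell (2,2): code 1011 → (3.000,2.198)–(2.616,3.000)
cell (2,3): code 0001 → (2.616,3.000)–(2.000,3.474)
cell (3,1): code 0010 → (3.000,1.848)–(3.116,2.000)
cell (3,2): code 0001 → (3.116,2.000)–(3.000,2.198)
total: 12 segments, chained into 1 closed loop(s), length Σ = 7.454603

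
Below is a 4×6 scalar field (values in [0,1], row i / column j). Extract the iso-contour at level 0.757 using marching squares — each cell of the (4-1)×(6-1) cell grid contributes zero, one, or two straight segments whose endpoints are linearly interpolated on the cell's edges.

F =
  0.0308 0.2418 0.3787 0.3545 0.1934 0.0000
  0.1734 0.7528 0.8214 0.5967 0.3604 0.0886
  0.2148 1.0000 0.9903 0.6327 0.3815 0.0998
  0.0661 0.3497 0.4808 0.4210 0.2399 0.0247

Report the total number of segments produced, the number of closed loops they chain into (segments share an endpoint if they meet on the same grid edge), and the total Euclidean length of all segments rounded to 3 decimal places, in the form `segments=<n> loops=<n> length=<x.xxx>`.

segments=8 loops=1 length=5.716

cell (0,1): code 0100 → (0.855,2.000)–(1.000,1.061)
cell (0,2): code 1000 → (1.000,2.287)–(0.855,2.000)
cell (1,0): code 0100 → (1.017,1.000)–(2.000,0.691)
cell (1,1): code 1110 → (1.000,1.061)–(1.017,1.000)
cell (1,2): code 1001 → (2.000,2.652)–(1.000,2.287)
cell (2,0): code 0010 → (2.000,0.691)–(2.374,1.000)
cell (2,1): code 0011 → (2.374,1.000)–(2.458,2.000)
cell (2,2): code 0001 → (2.458,2.000)–(2.000,2.652)
total: 8 segments, chained into 1 closed loop(s), length Σ = 5.716095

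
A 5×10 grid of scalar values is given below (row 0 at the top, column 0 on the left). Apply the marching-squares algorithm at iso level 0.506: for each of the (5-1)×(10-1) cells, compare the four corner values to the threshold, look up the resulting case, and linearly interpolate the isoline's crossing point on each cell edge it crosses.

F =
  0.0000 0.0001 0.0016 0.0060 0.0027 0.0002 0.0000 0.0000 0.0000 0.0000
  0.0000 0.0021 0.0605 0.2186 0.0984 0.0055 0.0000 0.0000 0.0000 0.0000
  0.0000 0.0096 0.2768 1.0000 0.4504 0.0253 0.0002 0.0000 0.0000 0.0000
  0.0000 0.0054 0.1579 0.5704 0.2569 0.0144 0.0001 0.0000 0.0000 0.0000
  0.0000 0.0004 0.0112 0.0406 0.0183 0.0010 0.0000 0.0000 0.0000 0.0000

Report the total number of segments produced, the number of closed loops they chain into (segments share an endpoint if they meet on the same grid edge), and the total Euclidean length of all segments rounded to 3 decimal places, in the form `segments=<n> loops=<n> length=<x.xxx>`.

cell (1,2): code 0100 → (1.368,3.000)–(2.000,2.317)
cell (1,3): code 1000 → (2.000,3.899)–(1.368,3.000)
cell (2,2): code 0110 → (2.000,2.317)–(3.000,2.844)
cell (2,3): code 1001 → (3.000,3.205)–(2.000,3.899)
cell (3,2): code 0010 → (3.000,2.844)–(3.122,3.000)
cell (3,3): code 0001 → (3.122,3.000)–(3.000,3.205)
total: 6 segments, chained into 1 closed loop(s), length Σ = 4.813425

segments=6 loops=1 length=4.813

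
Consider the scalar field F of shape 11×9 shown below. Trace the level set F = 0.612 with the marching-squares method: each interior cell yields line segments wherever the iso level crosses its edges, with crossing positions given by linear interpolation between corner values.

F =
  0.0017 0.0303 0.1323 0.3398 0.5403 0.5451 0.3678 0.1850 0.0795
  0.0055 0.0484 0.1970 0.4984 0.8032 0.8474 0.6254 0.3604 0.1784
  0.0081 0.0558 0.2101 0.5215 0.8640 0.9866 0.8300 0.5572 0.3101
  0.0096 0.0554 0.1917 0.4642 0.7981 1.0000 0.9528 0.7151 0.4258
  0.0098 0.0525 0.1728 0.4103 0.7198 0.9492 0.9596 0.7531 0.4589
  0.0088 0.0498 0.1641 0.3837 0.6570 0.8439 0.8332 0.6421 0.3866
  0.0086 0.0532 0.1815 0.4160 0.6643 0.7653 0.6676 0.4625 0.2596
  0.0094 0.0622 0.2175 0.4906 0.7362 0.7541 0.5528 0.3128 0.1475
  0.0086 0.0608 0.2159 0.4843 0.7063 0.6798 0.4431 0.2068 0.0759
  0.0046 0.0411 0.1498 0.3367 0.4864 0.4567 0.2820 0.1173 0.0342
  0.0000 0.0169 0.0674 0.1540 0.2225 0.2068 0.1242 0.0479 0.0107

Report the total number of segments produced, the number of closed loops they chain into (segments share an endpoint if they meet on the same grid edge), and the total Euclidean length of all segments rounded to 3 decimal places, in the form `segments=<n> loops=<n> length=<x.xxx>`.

cell (0,3): code 0100 → (0.273,4.000)–(1.000,3.373)
cell (0,4): code 1100 → (0.221,5.000)–(0.273,4.000)
cell (0,5): code 1100 → (0.948,6.000)–(0.221,5.000)
cell (0,6): code 1000 → (1.000,6.051)–(0.948,6.000)
cell (1,3): code 0110 → (1.000,3.373)–(2.000,3.264)
cell (1,6): code 1001 → (2.000,6.799)–(1.000,6.051)
cell (2,3): code 0110 → (2.000,3.264)–(3.000,3.443)
cell (2,6): code 1101 → (2.347,7.000)–(2.000,6.799)
cell (2,7): code 1000 → (3.000,7.356)–(2.347,7.000)
cell (3,3): code 0110 → (3.000,3.443)–(4.000,3.652)
cell (3,7): code 1001 → (4.000,7.480)–(3.000,7.356)
cell (4,3): code 0110 → (4.000,3.652)–(5.000,3.835)
cell (4,7): code 1001 → (5.000,7.118)–(4.000,7.480)
cell (5,3): code 0110 → (5.000,3.835)–(6.000,3.789)
cell (5,6): code 1011 → (6.000,6.271)–(5.168,7.000)
cell (5,7): code 0001 → (5.168,7.000)–(5.000,7.118)
cell (6,3): code 0110 → (6.000,3.789)–(7.000,3.494)
cell (6,5): code 1011 → (7.000,5.706)–(6.484,6.000)
cell (6,6): code 0001 → (6.484,6.000)–(6.000,6.271)
cell (7,3): code 0110 → (7.000,3.494)–(8.000,3.575)
cell (7,5): code 1001 → (8.000,5.286)–(7.000,5.706)
cell (8,3): code 0010 → (8.000,3.575)–(8.429,4.000)
cell (8,4): code 0011 → (8.429,4.000)–(8.304,5.000)
cell (8,5): code 0001 → (8.304,5.000)–(8.000,5.286)
total: 24 segments, chained into 1 closed loop(s), length Σ = 20.415766

segments=24 loops=1 length=20.416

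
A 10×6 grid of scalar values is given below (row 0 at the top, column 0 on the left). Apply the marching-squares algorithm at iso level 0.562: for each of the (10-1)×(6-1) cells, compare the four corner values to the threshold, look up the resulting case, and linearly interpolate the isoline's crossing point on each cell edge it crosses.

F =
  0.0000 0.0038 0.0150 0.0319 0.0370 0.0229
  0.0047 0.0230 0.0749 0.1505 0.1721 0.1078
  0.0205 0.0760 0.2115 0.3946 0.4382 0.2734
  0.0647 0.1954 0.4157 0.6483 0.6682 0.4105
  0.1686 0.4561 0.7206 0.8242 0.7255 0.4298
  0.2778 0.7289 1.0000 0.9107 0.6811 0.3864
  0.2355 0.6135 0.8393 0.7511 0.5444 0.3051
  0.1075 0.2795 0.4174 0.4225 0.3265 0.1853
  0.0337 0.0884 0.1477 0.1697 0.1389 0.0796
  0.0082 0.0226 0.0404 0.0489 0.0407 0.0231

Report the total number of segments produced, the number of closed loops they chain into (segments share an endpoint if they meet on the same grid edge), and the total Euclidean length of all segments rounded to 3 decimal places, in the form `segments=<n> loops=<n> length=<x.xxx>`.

segments=16 loops=1 length=12.559

cell (2,2): code 0100 → (2.660,3.000)–(3.000,2.629)
cell (2,3): code 1100 → (2.538,4.000)–(2.660,3.000)
cell (2,4): code 1000 → (3.000,4.412)–(2.538,4.000)
cell (3,1): code 0100 → (3.480,2.000)–(4.000,1.400)
cell (3,2): code 1110 → (3.000,2.629)–(3.480,2.000)
cell (3,4): code 1001 → (4.000,4.553)–(3.000,4.412)
cell (4,0): code 0100 → (4.388,1.000)–(5.000,0.630)
cell (4,1): code 1110 → (4.000,1.400)–(4.388,1.000)
cell (4,4): code 1001 → (5.000,4.404)–(4.000,4.553)
cell (5,0): code 0110 → (5.000,0.630)–(6.000,0.864)
cell (5,3): code 1011 → (6.000,3.915)–(5.871,4.000)
cell (5,4): code 0001 → (5.871,4.000)–(5.000,4.404)
cell (6,0): code 0010 → (6.000,0.864)–(6.154,1.000)
cell (6,1): code 0011 → (6.154,1.000)–(6.657,2.000)
cell (6,2): code 0011 → (6.657,2.000)–(6.575,3.000)
cell (6,3): code 0001 → (6.575,3.000)–(6.000,3.915)
total: 16 segments, chained into 1 closed loop(s), length Σ = 12.559095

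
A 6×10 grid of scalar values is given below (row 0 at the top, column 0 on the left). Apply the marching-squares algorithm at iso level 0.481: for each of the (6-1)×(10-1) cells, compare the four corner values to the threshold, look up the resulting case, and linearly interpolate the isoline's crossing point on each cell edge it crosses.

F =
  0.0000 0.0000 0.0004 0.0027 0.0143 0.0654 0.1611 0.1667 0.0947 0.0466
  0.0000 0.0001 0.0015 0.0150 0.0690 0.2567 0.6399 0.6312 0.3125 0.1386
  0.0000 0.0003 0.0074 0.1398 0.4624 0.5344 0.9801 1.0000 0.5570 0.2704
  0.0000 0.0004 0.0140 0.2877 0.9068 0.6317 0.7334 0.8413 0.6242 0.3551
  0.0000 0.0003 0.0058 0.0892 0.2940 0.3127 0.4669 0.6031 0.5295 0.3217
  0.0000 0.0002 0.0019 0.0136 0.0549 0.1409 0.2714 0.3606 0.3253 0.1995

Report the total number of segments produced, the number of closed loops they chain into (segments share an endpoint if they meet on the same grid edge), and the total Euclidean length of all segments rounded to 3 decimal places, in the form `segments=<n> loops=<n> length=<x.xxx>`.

segments=18 loops=1 length=14.285

cell (0,5): code 0100 → (0.668,6.000)–(1.000,5.585)
cell (0,6): code 1100 → (0.677,7.000)–(0.668,6.000)
cell (0,7): code 1000 → (1.000,7.471)–(0.677,7.000)
cell (1,4): code 0100 → (1.808,5.000)–(2.000,4.258)
cell (1,5): code 1110 → (1.000,5.585)–(1.808,5.000)
cell (1,7): code 1101 → (1.689,8.000)–(1.000,7.471)
cell (1,8): code 1000 → (2.000,8.265)–(1.689,8.000)
cell (2,3): code 0100 → (2.042,4.000)–(3.000,3.312)
cell (2,4): code 1110 → (2.000,4.258)–(2.042,4.000)
cell (2,8): code 1001 → (3.000,8.532)–(2.000,8.265)
cell (3,3): code 0010 → (3.000,3.312)–(3.695,4.000)
cell (3,4): code 0011 → (3.695,4.000)–(3.472,5.000)
cell (3,5): code 0011 → (3.472,5.000)–(3.947,6.000)
cell (3,6): code 0111 → (3.947,6.000)–(4.000,6.104)
cell (3,8): code 1001 → (4.000,8.233)–(3.000,8.532)
cell (4,6): code 0010 → (4.000,6.104)–(4.504,7.000)
cell (4,7): code 0011 → (4.504,7.000)–(4.238,8.000)
cell (4,8): code 0001 → (4.238,8.000)–(4.000,8.233)
total: 18 segments, chained into 1 closed loop(s), length Σ = 14.284695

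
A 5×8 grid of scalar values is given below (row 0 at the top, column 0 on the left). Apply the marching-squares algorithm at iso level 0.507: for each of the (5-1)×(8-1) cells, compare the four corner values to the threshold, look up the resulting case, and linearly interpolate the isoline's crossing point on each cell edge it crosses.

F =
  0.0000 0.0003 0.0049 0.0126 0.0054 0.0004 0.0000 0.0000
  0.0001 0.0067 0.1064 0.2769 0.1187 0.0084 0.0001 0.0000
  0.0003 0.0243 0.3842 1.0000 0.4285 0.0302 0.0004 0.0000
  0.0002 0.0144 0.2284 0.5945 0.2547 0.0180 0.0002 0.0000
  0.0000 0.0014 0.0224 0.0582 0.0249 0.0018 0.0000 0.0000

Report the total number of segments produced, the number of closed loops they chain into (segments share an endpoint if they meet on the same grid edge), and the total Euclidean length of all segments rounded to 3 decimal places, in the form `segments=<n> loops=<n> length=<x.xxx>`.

cell (1,2): code 0100 → (1.318,3.000)–(2.000,2.199)
cell (1,3): code 1000 → (2.000,3.863)–(1.318,3.000)
cell (2,2): code 0110 → (2.000,2.199)–(3.000,2.761)
cell (2,3): code 1001 → (3.000,3.258)–(2.000,3.863)
cell (3,2): code 0010 → (3.000,2.761)–(3.163,3.000)
cell (3,3): code 0001 → (3.163,3.000)–(3.000,3.258)
total: 6 segments, chained into 1 closed loop(s), length Σ = 5.061057

segments=6 loops=1 length=5.061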